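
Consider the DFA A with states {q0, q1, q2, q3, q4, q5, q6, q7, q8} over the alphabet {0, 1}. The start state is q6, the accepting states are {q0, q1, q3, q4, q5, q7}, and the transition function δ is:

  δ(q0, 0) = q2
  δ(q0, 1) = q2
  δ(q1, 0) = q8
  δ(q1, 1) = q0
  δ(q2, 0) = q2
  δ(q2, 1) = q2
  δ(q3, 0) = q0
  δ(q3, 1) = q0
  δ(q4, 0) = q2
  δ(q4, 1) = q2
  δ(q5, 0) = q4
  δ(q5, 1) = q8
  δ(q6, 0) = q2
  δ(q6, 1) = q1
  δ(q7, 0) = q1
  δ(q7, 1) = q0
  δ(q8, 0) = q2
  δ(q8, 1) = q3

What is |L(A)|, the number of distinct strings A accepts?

5

The useful subgraph on states {q0, q1, q3, q6, q8} is acyclic, so L(A) is finite; the longest accepting path visits 5 useful states, giving maximum string length 4.
Counting accepting paths from q6 by length: 1 of length 1, 1 of length 2, 1 of length 3, 2 of length 4. Total 5.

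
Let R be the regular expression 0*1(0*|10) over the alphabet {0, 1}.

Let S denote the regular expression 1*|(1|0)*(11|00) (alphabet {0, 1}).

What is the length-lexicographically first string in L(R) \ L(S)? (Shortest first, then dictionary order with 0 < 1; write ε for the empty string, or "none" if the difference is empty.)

The string 01 is accepted by R but not by S.
No shorter string lies in the difference, and 01 is the lexicographically first length-2 string in L(R) \ L(S).

01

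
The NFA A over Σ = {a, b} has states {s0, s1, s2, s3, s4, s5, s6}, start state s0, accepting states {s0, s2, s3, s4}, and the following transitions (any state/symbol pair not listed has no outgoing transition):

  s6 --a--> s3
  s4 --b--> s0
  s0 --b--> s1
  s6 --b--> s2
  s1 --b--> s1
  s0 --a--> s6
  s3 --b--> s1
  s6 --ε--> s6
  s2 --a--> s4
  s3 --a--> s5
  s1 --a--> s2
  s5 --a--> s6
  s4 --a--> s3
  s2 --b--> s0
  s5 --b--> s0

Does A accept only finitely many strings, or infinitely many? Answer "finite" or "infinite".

State s1 is reachable from the start and can reach an accepting state, and it lies on the cycle s1 → s1.
Traversing that cycle any number of times yields accepted strings of unbounded length, so the language is infinite.

infinite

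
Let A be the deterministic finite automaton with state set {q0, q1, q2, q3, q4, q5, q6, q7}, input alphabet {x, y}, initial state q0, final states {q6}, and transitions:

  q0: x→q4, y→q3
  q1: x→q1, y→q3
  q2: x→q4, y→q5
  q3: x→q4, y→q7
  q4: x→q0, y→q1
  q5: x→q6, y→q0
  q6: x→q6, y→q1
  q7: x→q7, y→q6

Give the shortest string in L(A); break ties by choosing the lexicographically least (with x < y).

yyy

A breadth-first search from q0 reaches an accepting state first via the path q0 → q3 → q7 → q6 on input yyy.
No string of length < 3 is accepted (BFS exhausts all shorter strings without reaching an accepting state), and yyy is the lexicographically least accepting string of length 3.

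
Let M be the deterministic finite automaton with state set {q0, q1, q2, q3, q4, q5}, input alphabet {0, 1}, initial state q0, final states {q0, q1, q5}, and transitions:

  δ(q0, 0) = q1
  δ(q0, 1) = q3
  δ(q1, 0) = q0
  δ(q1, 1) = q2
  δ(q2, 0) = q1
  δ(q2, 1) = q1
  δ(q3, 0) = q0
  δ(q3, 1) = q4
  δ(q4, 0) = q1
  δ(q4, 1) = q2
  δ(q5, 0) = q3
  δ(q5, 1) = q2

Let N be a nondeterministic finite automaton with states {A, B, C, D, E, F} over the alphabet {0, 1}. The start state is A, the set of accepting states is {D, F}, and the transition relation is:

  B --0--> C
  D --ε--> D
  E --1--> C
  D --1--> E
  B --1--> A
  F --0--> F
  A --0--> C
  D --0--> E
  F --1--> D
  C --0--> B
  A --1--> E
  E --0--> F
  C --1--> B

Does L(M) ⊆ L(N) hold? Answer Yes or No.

No

The empty string ε is in L(M) but not in L(N).
So L(M) ⊄ L(N).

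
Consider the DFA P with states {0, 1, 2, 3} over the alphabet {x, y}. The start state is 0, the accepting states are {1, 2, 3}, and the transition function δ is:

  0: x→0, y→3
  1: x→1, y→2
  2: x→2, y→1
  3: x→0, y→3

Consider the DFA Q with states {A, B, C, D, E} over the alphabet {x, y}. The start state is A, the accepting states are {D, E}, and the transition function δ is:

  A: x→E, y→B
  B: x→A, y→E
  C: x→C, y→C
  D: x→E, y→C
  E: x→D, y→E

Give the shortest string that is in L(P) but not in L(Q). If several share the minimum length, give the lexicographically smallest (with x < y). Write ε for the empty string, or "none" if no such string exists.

The string y is accepted by P but not by Q.
No shorter string lies in the difference, and y is the lexicographically first length-1 string in L(P) \ L(Q).

y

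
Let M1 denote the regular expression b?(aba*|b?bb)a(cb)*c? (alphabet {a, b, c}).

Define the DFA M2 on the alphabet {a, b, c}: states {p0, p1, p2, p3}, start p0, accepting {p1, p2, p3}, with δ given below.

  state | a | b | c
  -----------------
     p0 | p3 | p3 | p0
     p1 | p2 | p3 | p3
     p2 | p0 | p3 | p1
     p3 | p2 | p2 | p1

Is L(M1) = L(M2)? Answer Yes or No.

No

The string aba is accepted by M1 but rejected by M2.
So L(M1) ≠ L(M2).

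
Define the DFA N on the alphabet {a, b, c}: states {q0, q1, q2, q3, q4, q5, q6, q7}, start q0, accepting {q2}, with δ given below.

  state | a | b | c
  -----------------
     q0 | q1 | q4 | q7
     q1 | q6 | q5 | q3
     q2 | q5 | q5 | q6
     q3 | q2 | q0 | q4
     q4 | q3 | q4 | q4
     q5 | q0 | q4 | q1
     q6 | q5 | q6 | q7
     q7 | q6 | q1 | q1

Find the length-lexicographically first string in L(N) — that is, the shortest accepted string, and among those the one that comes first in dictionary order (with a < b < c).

aca

A breadth-first search from q0 reaches an accepting state first via the path q0 → q1 → q3 → q2 on input aca.
No string of length < 3 is accepted (BFS exhausts all shorter strings without reaching an accepting state), and aca is the lexicographically least accepting string of length 3.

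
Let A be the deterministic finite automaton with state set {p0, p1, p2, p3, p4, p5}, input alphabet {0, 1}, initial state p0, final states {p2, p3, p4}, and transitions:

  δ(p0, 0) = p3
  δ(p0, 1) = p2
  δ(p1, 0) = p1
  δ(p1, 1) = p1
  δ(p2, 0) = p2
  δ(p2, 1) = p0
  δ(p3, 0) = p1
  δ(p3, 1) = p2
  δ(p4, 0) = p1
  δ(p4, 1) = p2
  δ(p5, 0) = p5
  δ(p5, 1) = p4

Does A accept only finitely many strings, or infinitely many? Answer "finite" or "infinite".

State p0 is reachable from the start and can reach an accepting state, and it lies on the cycle p0 → p2 → p0.
Traversing that cycle any number of times yields accepted strings of unbounded length, so the language is infinite.

infinite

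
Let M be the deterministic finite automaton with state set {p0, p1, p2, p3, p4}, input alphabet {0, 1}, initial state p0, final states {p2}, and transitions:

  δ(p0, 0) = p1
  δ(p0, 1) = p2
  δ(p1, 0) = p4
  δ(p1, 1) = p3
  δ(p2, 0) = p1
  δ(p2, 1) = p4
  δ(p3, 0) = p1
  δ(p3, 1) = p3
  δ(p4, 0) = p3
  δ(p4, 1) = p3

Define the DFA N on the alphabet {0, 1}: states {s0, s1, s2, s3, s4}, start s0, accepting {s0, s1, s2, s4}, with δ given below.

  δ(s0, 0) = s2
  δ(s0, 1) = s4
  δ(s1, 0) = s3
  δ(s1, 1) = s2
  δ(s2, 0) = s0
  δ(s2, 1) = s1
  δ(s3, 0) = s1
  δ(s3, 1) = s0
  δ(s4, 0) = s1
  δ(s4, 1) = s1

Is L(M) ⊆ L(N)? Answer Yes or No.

Exploring the product automaton M × N from the start pair (p0, s0), following both machines on each input symbol, reaches 15 state pairs: (p0, s0), (p1, s2), (p2, s4), (p4, s0), (p3, s1), (p1, s1), (p4, s1), (p3, s2), (p3, s4), (p1, s3), (p4, s3), (p3, s3), (p1, s0), (p3, s0), (p4, s2).
M accepts in {p2} and N accepts in {s0, s1, s2, s4}. The reachable pairs whose M-component is accepting are (p2, s4); in each of them the N-component is accepting too, so the product for L(M) \ L(N) (M-component accepting, N-component rejecting) has no reachable accepting pair and the difference is empty.
Hence every string in L(M) is also in L(N).

Yes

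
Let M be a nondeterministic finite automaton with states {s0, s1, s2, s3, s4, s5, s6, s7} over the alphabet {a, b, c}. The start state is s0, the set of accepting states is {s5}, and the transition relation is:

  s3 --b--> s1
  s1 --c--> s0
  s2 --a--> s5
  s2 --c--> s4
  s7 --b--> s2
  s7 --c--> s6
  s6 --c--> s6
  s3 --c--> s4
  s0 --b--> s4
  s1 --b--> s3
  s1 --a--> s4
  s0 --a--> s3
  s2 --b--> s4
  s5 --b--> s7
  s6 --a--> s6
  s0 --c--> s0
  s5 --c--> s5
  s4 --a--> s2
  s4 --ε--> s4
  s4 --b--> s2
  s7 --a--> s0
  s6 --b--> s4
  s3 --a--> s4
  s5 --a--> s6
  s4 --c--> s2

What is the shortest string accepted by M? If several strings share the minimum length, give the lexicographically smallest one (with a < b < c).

baa

A breadth-first search from s0 reaches an accepting state first via the path s0 → s4 → s2 → s5 on input baa.
No string of length < 3 is accepted (BFS exhausts all shorter strings without reaching an accepting state), and baa is the lexicographically least accepting string of length 3.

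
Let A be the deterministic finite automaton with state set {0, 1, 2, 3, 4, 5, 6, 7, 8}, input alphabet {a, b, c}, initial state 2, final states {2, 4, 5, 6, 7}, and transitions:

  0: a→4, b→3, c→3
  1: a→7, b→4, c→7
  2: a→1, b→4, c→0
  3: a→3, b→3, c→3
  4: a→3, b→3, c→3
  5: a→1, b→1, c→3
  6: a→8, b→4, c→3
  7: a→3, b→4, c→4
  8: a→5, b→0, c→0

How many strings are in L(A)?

10

The useful subgraph on states {0, 1, 2, 4, 7} is acyclic, so L(A) is finite; the longest accepting path visits 4 useful states, giving maximum string length 3.
Counting accepting paths from 2 by length: 1 of length 0, 1 of length 1, 4 of length 2, 4 of length 3. Total 10.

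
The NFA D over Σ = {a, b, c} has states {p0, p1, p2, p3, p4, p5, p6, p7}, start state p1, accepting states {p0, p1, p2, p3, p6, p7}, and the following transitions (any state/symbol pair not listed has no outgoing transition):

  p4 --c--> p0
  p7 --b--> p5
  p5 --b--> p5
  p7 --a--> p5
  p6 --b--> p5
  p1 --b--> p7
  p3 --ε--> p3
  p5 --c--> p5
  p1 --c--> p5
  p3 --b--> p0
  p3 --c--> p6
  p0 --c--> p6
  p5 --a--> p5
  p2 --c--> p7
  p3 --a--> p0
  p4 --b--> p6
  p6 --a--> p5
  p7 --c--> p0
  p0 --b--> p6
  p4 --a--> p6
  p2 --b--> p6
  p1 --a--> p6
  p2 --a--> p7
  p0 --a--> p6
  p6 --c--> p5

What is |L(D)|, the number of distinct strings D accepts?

7

The useful subgraph on states {p0, p1, p6, p7} is acyclic, so L(D) is finite; the longest accepting path visits 4 useful states, giving maximum string length 3.
Counting accepting paths from p1 by length: 1 of length 0, 2 of length 1, 1 of length 2, 3 of length 3. Total 7.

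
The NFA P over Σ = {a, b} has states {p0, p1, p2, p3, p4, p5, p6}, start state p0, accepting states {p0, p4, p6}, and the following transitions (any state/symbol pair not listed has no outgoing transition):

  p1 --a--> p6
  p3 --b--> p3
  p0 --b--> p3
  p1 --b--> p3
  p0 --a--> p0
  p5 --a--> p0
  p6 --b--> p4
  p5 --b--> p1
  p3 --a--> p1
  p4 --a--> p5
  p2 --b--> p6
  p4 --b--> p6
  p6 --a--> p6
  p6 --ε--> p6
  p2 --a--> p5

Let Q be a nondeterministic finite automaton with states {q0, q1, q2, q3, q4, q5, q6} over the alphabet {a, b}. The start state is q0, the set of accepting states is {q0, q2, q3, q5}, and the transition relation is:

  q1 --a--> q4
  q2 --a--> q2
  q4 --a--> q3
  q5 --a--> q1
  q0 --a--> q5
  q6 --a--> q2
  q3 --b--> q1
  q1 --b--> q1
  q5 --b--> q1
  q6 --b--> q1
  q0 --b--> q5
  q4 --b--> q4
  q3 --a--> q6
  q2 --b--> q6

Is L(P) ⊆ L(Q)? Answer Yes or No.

The string aa is in L(P) but not in L(Q).
So L(P) ⊄ L(Q).

No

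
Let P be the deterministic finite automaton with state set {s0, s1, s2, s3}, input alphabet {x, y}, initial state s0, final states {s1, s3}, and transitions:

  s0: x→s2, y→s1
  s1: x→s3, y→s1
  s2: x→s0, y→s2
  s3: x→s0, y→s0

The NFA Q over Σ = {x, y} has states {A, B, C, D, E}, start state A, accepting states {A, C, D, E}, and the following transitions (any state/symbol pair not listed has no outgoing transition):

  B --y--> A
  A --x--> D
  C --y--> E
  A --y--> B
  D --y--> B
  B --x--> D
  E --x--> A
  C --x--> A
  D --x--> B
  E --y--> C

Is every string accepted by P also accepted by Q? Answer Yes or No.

The string y is in L(P) but not in L(Q).
So L(P) ⊄ L(Q).

No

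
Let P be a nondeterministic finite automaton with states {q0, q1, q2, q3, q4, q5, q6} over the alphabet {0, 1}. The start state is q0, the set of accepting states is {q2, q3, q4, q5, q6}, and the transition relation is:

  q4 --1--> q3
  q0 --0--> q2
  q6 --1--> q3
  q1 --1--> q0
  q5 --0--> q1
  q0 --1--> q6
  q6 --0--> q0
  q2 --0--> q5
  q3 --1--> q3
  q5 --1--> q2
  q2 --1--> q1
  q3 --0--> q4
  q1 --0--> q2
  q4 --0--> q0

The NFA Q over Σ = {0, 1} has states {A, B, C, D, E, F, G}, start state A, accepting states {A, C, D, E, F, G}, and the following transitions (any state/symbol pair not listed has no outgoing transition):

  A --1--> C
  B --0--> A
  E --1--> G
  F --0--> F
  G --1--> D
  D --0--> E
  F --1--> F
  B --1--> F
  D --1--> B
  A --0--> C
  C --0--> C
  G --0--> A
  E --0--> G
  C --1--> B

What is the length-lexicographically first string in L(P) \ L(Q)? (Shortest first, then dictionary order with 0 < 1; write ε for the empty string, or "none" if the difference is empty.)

The string 11 is accepted by P but not by Q.
No shorter string lies in the difference, and 11 is the lexicographically first length-2 string in L(P) \ L(Q).

11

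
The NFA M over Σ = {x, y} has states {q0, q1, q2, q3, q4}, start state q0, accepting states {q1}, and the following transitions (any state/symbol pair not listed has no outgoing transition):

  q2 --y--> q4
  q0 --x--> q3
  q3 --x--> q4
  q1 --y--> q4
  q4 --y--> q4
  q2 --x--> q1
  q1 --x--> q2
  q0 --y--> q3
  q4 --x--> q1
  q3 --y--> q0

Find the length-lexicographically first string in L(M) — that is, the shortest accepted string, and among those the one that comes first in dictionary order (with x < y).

xxx

A breadth-first search from q0 reaches an accepting state first via the path q0 → q3 → q4 → q1 on input xxx.
No string of length < 3 is accepted (BFS exhausts all shorter strings without reaching an accepting state), and xxx is the lexicographically least accepting string of length 3.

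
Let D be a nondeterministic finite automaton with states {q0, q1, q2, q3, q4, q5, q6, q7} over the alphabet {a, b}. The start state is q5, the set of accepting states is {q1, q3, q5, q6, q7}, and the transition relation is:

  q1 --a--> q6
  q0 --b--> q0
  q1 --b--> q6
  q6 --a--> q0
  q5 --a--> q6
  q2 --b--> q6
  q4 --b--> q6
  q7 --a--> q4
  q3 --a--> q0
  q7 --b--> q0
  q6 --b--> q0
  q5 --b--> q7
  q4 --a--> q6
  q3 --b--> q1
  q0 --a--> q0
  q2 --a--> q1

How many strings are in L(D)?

5

The useful subgraph on states {q4, q5, q6, q7} is acyclic, so L(D) is finite; the longest accepting path visits 4 useful states, giving maximum string length 3.
Counting accepting paths from q5 by length: 1 of length 0, 2 of length 1, 2 of length 3. Total 5.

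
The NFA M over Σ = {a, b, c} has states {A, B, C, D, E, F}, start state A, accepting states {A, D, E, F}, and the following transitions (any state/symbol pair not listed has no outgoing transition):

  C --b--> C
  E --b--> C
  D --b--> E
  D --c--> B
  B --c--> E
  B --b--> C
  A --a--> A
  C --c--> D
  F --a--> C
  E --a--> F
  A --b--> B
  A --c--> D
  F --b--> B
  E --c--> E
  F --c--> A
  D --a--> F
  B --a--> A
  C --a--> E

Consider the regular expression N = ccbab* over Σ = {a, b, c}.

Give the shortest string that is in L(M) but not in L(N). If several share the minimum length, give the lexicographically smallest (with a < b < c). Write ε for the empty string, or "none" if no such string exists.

The empty string ε is accepted by M but not by N.
Since ε is the unique shortest string, it is the required witness.

ε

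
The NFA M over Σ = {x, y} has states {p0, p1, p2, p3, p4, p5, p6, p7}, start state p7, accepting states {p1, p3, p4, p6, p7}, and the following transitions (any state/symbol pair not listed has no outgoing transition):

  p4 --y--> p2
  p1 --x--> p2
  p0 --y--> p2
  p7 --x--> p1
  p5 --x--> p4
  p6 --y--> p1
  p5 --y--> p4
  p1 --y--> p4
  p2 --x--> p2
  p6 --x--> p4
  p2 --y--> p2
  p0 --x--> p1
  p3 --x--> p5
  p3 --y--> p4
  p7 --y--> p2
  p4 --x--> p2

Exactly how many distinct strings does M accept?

3

The useful subgraph on states {p1, p4, p7} is acyclic, so L(M) is finite; the longest accepting path visits 3 useful states, giving maximum string length 2.
Counting accepting paths from p7 by length: 1 of length 0, 1 of length 1, 1 of length 2. Total 3.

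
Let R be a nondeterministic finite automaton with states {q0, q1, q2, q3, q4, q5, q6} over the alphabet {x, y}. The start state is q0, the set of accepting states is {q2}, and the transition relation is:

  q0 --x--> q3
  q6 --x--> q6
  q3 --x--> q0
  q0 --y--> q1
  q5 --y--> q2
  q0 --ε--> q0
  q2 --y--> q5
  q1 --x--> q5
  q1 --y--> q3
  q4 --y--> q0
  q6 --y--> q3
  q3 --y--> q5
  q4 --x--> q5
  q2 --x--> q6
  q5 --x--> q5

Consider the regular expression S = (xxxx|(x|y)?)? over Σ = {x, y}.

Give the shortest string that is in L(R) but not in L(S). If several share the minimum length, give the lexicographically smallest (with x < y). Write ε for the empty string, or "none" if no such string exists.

The string xyy is accepted by R but not by S.
No shorter string lies in the difference, and xyy is the lexicographically first length-3 string in L(R) \ L(S).

xyy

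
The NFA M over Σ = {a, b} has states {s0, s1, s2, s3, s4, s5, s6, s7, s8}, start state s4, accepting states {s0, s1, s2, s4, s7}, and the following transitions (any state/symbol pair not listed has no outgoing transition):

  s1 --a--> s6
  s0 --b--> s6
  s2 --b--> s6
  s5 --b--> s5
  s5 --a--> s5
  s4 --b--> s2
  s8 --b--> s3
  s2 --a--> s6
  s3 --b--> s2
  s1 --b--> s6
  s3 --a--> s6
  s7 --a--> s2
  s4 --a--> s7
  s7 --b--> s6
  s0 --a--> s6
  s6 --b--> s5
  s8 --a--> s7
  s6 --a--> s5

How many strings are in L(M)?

The useful subgraph on states {s2, s4, s7} is acyclic, so L(M) is finite; the longest accepting path visits 3 useful states, giving maximum string length 2.
Counting accepting paths from s4 by length: 1 of length 0, 2 of length 1, 1 of length 2. Total 4.

4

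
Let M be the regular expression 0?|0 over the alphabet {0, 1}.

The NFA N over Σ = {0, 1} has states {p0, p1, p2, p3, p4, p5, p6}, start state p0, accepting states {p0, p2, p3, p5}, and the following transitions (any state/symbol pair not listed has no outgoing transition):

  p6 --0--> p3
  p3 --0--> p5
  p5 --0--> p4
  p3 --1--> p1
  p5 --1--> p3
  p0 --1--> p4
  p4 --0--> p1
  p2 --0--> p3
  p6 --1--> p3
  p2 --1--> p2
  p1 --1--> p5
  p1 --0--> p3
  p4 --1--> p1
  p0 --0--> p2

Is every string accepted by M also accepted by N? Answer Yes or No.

Yes

Converting the expression M to a DFA (subset construction, then merging equivalent states) gives the minimal DFA with states {m0, m1, m2}, start state m0, accepting states {m0, m1} and transitions m0: 0→m1, 1→m2; m1: 0→m2, 1→m2; m2: 0→m2, 1→m2.
Exploring the product automaton M × N from the start pair (m0, p0), following both machines on each input symbol, reaches 7 state pairs: (m0, p0), (m1, p2), (m2, p4), (m2, p3), (m2, p2), (m2, p1), (m2, p5).
M accepts in {m0, m1} and N accepts in {p0, p2, p3, p5}. The reachable pairs whose M-component is accepting are (m0, p0), (m1, p2); in each of them the N-component is accepting too, so the product for L(M) \ L(N) (M-component accepting, N-component rejecting) has no reachable accepting pair and the difference is empty.
Hence every string in L(M) is also in L(N).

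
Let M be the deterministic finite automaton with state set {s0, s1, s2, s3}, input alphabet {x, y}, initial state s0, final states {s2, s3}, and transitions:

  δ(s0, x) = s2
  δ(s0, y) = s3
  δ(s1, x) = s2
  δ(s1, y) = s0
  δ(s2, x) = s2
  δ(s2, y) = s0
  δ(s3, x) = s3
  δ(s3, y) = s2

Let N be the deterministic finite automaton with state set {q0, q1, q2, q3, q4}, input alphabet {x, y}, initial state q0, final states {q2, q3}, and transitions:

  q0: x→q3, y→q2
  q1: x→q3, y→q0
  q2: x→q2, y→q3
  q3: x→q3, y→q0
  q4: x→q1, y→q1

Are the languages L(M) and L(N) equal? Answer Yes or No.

Yes

Exploring the product automaton M × N from the start pair (s0, q0), following both machines on each input symbol, reaches 3 state pairs: (s0, q0), (s2, q3), (s3, q2).
M accepts in {s2, s3} and N accepts in {q2, q3}. In every reachable pair the two components are either both accepting — (s2, q3), (s3, q2) — or both non-accepting, so no string is accepted by exactly one of the machines: L(M) \ L(N) and L(N) \ L(M) are both empty.
Hence every string is accepted by M iff it is accepted by N, and the two languages coincide.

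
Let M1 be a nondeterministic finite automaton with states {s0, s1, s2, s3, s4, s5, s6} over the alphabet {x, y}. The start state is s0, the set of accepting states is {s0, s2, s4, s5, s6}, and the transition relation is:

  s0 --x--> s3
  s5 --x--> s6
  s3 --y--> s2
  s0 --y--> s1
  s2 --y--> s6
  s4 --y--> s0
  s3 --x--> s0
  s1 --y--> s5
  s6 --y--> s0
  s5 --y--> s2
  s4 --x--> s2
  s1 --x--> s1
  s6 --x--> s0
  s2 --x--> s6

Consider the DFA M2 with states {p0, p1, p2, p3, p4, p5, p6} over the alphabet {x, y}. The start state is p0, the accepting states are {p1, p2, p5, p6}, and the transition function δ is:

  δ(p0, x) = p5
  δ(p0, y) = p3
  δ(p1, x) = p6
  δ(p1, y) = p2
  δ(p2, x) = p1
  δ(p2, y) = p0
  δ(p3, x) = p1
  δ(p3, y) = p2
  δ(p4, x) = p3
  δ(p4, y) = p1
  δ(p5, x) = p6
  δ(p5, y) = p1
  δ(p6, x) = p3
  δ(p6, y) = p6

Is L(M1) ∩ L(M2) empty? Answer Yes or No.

The string xx is accepted by both M1 and M2.
Hence L(M1) ∩ L(M2) ≠ ∅.

No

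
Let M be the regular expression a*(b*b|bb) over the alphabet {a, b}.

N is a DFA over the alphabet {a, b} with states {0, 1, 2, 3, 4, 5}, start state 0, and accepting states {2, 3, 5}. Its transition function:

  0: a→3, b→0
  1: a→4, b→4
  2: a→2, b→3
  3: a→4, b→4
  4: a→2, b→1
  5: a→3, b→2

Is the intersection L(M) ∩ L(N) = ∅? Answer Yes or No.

No

The string aaab is accepted by both M and N.
Hence L(M) ∩ L(N) ≠ ∅.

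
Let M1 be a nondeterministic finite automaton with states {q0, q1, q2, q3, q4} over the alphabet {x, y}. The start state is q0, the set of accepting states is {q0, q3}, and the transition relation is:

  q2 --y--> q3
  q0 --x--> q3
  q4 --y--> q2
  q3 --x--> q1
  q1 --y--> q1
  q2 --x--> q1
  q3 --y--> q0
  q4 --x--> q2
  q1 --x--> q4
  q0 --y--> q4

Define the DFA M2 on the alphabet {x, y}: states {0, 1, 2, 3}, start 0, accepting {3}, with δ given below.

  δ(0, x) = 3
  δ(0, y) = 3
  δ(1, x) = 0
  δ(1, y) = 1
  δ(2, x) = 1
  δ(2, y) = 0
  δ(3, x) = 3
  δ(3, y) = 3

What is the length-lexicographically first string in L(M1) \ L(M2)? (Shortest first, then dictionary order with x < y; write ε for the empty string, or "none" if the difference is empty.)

The empty string ε is accepted by M1 but not by M2.
Since ε is the unique shortest string, it is the required witness.

ε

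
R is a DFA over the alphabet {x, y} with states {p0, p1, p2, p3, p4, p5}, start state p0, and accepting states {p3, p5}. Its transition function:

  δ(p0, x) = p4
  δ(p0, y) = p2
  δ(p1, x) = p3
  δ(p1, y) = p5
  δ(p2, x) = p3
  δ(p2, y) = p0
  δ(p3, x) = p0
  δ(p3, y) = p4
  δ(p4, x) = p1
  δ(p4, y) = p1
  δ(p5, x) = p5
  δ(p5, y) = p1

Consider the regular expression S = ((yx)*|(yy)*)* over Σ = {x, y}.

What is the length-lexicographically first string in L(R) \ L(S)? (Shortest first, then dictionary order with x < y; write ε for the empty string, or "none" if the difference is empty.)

The string xxx is accepted by R but not by S.
No shorter string lies in the difference, and xxx is the lexicographically first length-3 string in L(R) \ L(S).

xxx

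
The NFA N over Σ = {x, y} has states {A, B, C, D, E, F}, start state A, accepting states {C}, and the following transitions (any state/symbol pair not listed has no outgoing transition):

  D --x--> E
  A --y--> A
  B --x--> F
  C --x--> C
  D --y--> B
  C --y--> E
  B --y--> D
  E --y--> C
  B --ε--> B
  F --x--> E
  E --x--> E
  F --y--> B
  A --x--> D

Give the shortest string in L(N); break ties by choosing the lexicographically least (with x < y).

xxy

A breadth-first search from A reaches an accepting state first via the path A → D → E → C on input xxy.
No string of length < 3 is accepted (BFS exhausts all shorter strings without reaching an accepting state), and xxy is the lexicographically least accepting string of length 3.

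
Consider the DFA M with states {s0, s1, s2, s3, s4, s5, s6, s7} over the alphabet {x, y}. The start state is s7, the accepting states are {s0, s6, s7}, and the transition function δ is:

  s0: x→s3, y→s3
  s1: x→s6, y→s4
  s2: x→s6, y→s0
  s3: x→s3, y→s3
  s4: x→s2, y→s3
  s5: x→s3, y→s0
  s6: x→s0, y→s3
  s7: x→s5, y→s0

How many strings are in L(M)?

3

The useful subgraph on states {s0, s5, s7} is acyclic, so L(M) is finite; the longest accepting path visits 3 useful states, giving maximum string length 2.
Counting accepting paths from s7 by length: 1 of length 0, 1 of length 1, 1 of length 2. Total 3.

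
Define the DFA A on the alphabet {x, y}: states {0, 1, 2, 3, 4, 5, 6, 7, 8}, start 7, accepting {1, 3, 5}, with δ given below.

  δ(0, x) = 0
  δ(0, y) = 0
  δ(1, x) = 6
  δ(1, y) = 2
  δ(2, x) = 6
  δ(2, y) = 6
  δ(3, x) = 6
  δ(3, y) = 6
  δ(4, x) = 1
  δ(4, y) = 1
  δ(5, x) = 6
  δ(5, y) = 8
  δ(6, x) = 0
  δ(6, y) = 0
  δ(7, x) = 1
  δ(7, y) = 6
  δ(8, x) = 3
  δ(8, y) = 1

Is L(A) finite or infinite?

finite

The useful states (reachable from 7 and able to reach an accepting state) are {1, 7}.
Restricted to these states the transition graph has no cycle, so every accepting path has bounded length and L is finite.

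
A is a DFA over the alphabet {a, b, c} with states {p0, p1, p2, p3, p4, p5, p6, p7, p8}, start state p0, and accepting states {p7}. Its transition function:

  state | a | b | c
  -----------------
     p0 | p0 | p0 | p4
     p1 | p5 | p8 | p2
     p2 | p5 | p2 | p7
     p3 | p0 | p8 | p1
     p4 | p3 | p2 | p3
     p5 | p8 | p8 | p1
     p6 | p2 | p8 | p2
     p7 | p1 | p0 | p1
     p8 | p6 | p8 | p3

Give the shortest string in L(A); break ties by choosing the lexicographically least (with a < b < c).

A breadth-first search from p0 reaches an accepting state first via the path p0 → p4 → p2 → p7 on input cbc.
No string of length < 3 is accepted (BFS exhausts all shorter strings without reaching an accepting state), and cbc is the lexicographically least accepting string of length 3.

cbc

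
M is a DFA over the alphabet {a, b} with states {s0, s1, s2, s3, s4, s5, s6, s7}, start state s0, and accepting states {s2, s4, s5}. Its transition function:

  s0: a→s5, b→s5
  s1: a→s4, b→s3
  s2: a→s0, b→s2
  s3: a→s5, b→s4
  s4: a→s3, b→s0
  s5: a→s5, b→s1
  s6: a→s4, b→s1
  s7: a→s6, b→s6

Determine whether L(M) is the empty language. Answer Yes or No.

No

The string a is accepted: the run s0 → s5 ends in the accepting state s5.
Since at least one string is accepted, L(M) is not empty.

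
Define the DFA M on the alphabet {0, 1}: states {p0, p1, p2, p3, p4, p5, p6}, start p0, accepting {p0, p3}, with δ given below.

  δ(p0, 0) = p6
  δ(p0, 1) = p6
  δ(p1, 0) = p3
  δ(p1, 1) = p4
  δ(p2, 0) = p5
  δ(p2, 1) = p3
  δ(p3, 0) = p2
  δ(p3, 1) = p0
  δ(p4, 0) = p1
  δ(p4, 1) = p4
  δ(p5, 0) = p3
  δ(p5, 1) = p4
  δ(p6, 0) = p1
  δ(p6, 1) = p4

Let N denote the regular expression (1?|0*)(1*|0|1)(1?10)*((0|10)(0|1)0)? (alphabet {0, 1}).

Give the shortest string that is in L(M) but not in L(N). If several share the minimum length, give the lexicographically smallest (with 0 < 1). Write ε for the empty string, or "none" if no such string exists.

The string 100 is accepted by M but not by N.
No shorter string lies in the difference, and 100 is the lexicographically first length-3 string in L(M) \ L(N).

100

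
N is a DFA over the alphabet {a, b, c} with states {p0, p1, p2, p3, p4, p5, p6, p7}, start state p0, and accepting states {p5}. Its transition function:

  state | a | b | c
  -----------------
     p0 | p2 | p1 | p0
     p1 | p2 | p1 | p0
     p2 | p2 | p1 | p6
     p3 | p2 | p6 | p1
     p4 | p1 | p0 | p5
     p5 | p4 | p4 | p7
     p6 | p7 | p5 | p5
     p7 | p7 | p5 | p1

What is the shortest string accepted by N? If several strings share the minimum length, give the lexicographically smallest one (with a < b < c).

acb

A breadth-first search from p0 reaches an accepting state first via the path p0 → p2 → p6 → p5 on input acb.
No string of length < 3 is accepted (BFS exhausts all shorter strings without reaching an accepting state), and acb is the lexicographically least accepting string of length 3.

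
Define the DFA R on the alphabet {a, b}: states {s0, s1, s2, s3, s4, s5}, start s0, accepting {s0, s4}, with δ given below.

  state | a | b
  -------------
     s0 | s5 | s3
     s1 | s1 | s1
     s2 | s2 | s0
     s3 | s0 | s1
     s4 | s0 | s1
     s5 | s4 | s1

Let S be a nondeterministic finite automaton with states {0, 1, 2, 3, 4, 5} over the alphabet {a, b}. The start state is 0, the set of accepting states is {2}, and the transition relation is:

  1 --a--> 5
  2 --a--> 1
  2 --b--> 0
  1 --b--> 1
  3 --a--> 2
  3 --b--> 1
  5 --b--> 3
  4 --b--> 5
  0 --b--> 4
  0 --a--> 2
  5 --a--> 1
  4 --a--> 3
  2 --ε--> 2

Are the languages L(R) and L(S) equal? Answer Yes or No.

No

The empty string ε is accepted by R but rejected by S.
So L(R) ≠ L(S).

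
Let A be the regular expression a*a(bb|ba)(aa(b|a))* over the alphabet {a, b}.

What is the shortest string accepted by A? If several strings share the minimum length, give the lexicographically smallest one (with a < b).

By inspection of the expression, no string of length less than 3 matches, and aba is the lexicographically first match of length 3.

aba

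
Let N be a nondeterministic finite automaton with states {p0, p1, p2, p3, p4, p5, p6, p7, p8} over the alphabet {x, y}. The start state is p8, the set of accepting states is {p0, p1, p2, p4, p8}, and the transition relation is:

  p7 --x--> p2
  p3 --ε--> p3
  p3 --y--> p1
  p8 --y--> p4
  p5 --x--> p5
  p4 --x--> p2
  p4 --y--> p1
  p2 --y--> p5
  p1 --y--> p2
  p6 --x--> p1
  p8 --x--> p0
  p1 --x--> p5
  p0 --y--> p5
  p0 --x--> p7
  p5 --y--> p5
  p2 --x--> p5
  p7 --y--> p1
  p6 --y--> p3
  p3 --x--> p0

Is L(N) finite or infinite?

The useful states (reachable from p8 and able to reach an accepting state) are {p0, p1, p2, p4, p7, p8}.
Restricted to these states the transition graph has no cycle, so every accepting path has bounded length and L is finite.

finite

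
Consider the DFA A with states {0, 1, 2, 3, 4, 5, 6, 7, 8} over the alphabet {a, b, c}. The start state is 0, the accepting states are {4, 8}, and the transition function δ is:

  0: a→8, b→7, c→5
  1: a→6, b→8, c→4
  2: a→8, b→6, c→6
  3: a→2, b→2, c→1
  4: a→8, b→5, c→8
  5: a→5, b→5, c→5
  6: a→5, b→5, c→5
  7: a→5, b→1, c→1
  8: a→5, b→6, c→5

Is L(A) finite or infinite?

finite

The useful states (reachable from 0 and able to reach an accepting state) are {0, 1, 4, 7, 8}.
Restricted to these states the transition graph has no cycle, so every accepting path has bounded length and L is finite.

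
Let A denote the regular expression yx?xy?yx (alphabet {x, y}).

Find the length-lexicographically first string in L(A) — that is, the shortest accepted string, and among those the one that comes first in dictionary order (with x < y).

By inspection of the expression, no string of length less than 4 matches, and yxyx is the lexicographically first match of length 4.

yxyx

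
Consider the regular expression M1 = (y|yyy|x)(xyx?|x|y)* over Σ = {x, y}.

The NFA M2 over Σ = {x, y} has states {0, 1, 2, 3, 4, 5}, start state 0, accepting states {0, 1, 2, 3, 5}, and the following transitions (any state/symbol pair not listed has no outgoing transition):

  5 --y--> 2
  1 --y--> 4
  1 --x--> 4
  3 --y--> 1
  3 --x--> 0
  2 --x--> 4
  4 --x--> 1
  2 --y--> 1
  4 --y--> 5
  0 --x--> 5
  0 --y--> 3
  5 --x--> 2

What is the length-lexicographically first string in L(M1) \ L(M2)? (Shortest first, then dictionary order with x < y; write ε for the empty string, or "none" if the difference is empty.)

The string xxx is accepted by M1 but not by M2.
No shorter string lies in the difference, and xxx is the lexicographically first length-3 string in L(M1) \ L(M2).

xxx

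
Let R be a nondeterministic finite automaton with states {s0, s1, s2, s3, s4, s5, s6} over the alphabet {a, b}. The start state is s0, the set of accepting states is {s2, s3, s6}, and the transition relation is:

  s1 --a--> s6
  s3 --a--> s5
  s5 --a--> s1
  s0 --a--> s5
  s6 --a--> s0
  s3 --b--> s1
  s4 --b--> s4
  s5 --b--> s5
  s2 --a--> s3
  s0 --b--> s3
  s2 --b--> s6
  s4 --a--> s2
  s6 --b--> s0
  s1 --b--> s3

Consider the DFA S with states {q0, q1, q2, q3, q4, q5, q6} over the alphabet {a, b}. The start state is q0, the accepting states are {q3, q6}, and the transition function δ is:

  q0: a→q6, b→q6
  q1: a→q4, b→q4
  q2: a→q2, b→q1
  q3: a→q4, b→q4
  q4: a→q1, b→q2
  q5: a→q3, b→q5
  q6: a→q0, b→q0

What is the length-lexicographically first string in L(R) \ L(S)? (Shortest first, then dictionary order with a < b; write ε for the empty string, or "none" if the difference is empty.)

abaa

The string abaa is accepted by R but not by S.
No shorter string lies in the difference, and abaa is the lexicographically first length-4 string in L(R) \ L(S).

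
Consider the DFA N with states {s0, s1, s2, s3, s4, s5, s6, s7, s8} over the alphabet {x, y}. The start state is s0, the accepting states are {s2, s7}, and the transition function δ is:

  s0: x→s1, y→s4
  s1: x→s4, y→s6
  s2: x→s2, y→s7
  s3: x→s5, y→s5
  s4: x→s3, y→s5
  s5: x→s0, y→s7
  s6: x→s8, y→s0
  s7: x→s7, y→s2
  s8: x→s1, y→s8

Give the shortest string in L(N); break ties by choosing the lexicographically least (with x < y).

A breadth-first search from s0 reaches an accepting state first via the path s0 → s4 → s5 → s7 on input yyy.
No string of length < 3 is accepted (BFS exhausts all shorter strings without reaching an accepting state), and yyy is the lexicographically least accepting string of length 3.

yyy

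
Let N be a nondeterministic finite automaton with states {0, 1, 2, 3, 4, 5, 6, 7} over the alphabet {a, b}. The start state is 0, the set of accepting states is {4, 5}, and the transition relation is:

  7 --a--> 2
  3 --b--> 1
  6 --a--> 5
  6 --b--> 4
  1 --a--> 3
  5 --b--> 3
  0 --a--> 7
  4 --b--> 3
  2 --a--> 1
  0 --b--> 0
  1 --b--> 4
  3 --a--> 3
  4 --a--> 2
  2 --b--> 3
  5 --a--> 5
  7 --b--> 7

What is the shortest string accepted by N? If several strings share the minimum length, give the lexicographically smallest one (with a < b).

A breadth-first search from 0 reaches an accepting state first via the path 0 → 7 → 2 → 1 → 4 on input aaab.
No string of length < 4 is accepted (BFS exhausts all shorter strings without reaching an accepting state), and aaab is the lexicographically least accepting string of length 4.

aaab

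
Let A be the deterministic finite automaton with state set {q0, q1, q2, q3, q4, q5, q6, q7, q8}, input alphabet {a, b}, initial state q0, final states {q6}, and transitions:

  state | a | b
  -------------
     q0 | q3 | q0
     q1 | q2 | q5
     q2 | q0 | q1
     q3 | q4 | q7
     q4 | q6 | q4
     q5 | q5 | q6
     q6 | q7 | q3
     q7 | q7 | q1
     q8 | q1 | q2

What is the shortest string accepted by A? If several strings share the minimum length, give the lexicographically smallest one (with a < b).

aaa

A breadth-first search from q0 reaches an accepting state first via the path q0 → q3 → q4 → q6 on input aaa.
No string of length < 3 is accepted (BFS exhausts all shorter strings without reaching an accepting state), and aaa is the lexicographically least accepting string of length 3.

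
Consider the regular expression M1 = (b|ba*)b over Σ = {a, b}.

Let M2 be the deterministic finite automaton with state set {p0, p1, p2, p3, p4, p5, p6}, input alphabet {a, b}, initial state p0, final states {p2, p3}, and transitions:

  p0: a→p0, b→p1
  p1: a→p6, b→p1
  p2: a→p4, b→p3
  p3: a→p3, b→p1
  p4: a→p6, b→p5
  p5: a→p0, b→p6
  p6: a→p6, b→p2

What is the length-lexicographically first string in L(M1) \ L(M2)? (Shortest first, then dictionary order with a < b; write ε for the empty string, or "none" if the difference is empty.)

bb

The string bb is accepted by M1 but not by M2.
No shorter string lies in the difference, and bb is the lexicographically first length-2 string in L(M1) \ L(M2).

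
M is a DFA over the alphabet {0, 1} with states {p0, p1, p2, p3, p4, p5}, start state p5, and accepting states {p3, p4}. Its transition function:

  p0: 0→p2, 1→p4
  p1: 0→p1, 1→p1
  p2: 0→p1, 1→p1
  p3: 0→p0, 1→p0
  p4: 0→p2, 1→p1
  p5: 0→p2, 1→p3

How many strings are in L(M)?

The useful subgraph on states {p0, p3, p4, p5} is acyclic, so L(M) is finite; the longest accepting path visits 4 useful states, giving maximum string length 3.
Counting accepting paths from p5 by length: 1 of length 1, 2 of length 3. Total 3.

3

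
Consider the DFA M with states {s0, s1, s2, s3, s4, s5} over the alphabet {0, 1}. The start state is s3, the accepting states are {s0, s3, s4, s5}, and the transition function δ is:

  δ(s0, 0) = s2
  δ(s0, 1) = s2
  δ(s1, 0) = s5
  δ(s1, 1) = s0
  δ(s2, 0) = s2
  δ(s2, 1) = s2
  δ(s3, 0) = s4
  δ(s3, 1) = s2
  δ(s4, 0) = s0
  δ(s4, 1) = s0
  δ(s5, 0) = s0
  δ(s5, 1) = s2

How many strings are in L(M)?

The useful subgraph on states {s0, s3, s4} is acyclic, so L(M) is finite; the longest accepting path visits 3 useful states, giving maximum string length 2.
Counting accepting paths from s3 by length: 1 of length 0, 1 of length 1, 2 of length 2. Total 4.

4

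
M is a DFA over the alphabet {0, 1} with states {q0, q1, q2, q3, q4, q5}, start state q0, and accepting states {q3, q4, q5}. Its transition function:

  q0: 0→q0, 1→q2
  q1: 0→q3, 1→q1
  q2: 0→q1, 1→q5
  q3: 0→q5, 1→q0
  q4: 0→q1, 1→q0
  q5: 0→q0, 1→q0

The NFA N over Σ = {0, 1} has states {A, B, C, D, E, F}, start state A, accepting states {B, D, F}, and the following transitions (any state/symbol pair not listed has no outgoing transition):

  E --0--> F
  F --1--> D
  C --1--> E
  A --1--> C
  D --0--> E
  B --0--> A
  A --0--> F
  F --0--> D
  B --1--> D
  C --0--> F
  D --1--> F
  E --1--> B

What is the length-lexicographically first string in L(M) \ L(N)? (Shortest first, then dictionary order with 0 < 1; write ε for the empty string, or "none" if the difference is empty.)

11

The string 11 is accepted by M but not by N.
No shorter string lies in the difference, and 11 is the lexicographically first length-2 string in L(M) \ L(N).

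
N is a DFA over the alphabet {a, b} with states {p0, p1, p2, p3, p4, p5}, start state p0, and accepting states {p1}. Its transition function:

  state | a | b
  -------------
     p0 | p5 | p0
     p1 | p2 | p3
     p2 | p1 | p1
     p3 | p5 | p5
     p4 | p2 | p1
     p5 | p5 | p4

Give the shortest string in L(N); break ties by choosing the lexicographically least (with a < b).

A breadth-first search from p0 reaches an accepting state first via the path p0 → p5 → p4 → p1 on input abb.
No string of length < 3 is accepted (BFS exhausts all shorter strings without reaching an accepting state), and abb is the lexicographically least accepting string of length 3.

abb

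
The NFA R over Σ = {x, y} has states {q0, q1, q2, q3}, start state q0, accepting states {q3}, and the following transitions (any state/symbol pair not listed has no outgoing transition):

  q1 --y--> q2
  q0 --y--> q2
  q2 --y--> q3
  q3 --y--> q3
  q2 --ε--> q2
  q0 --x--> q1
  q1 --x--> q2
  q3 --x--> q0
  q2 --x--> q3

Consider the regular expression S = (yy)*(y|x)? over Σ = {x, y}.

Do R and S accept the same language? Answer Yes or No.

The string yx is accepted by R but rejected by S.
So L(R) ≠ L(S).

No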